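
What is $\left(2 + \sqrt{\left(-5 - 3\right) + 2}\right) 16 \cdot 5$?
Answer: $160 + 80 i \sqrt{6} \approx 160.0 + 195.96 i$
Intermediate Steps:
$\left(2 + \sqrt{\left(-5 - 3\right) + 2}\right) 16 \cdot 5 = \left(2 + \sqrt{-8 + 2}\right) 16 \cdot 5 = \left(2 + \sqrt{-6}\right) 16 \cdot 5 = \left(2 + i \sqrt{6}\right) 16 \cdot 5 = \left(32 + 16 i \sqrt{6}\right) 5 = 160 + 80 i \sqrt{6}$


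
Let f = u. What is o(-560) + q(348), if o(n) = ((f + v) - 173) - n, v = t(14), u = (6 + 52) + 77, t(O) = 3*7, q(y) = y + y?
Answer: 1239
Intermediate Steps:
q(y) = 2*y
t(O) = 21
u = 135 (u = 58 + 77 = 135)
f = 135
v = 21
o(n) = -17 - n (o(n) = ((135 + 21) - 173) - n = (156 - 173) - n = -17 - n)
o(-560) + q(348) = (-17 - 1*(-560)) + 2*348 = (-17 + 560) + 696 = 543 + 696 = 1239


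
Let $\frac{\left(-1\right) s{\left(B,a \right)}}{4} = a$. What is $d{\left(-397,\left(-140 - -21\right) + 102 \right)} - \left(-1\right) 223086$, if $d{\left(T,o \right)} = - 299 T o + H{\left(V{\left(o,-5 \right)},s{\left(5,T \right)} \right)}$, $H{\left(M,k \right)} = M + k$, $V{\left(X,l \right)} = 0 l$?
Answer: $-1793277$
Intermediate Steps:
$s{\left(B,a \right)} = - 4 a$
$V{\left(X,l \right)} = 0$
$d{\left(T,o \right)} = - 4 T - 299 T o$ ($d{\left(T,o \right)} = - 299 T o + \left(0 - 4 T\right) = - 299 T o - 4 T = - 4 T - 299 T o$)
$d{\left(-397,\left(-140 - -21\right) + 102 \right)} - \left(-1\right) 223086 = - 397 \left(-4 - 299 \left(\left(-140 - -21\right) + 102\right)\right) - \left(-1\right) 223086 = - 397 \left(-4 - 299 \left(\left(-140 + 21\right) + 102\right)\right) - -223086 = - 397 \left(-4 - 299 \left(-119 + 102\right)\right) + 223086 = - 397 \left(-4 - -5083\right) + 223086 = - 397 \left(-4 + 5083\right) + 223086 = \left(-397\right) 5079 + 223086 = -2016363 + 223086 = -1793277$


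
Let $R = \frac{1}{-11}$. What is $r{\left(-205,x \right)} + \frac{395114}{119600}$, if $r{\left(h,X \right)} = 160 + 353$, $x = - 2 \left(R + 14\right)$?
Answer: $\frac{30874957}{59800} \approx 516.3$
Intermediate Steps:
$R = - \frac{1}{11} \approx -0.090909$
$x = - \frac{306}{11}$ ($x = - 2 \left(- \frac{1}{11} + 14\right) = \left(-2\right) \frac{153}{11} = - \frac{306}{11} \approx -27.818$)
$r{\left(h,X \right)} = 513$
$r{\left(-205,x \right)} + \frac{395114}{119600} = 513 + \frac{395114}{119600} = 513 + 395114 \cdot \frac{1}{119600} = 513 + \frac{197557}{59800} = \frac{30874957}{59800}$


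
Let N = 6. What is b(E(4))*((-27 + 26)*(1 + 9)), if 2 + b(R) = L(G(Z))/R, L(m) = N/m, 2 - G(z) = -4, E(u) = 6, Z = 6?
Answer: 55/3 ≈ 18.333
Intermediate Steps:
G(z) = 6 (G(z) = 2 - 1*(-4) = 2 + 4 = 6)
L(m) = 6/m
b(R) = -2 + 1/R (b(R) = -2 + (6/6)/R = -2 + (6*(⅙))/R = -2 + 1/R)
b(E(4))*((-27 + 26)*(1 + 9)) = (-2 + 1/6)*((-27 + 26)*(1 + 9)) = (-2 + ⅙)*(-1*10) = -11/6*(-10) = 55/3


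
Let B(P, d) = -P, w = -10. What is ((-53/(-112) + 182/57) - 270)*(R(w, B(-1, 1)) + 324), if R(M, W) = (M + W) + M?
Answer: -518583875/6384 ≈ -81232.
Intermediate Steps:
R(M, W) = W + 2*M
((-53/(-112) + 182/57) - 270)*(R(w, B(-1, 1)) + 324) = ((-53/(-112) + 182/57) - 270)*((-1*(-1) + 2*(-10)) + 324) = ((-53*(-1/112) + 182*(1/57)) - 270)*((1 - 20) + 324) = ((53/112 + 182/57) - 270)*(-19 + 324) = (23405/6384 - 270)*305 = -1700275/6384*305 = -518583875/6384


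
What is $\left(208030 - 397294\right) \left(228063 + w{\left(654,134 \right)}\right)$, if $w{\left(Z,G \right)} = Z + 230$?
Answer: $-43331425008$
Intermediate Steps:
$w{\left(Z,G \right)} = 230 + Z$
$\left(208030 - 397294\right) \left(228063 + w{\left(654,134 \right)}\right) = \left(208030 - 397294\right) \left(228063 + \left(230 + 654\right)\right) = - 189264 \left(228063 + 884\right) = \left(-189264\right) 228947 = -43331425008$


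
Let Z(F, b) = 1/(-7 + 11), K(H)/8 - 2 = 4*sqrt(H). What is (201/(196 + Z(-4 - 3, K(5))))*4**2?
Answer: 12864/785 ≈ 16.387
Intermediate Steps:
K(H) = 16 + 32*sqrt(H) (K(H) = 16 + 8*(4*sqrt(H)) = 16 + 32*sqrt(H))
Z(F, b) = 1/4
(201/(196 + Z(-4 - 3, K(5))))*4**2 = (201/(196 + 1/4))*4**2 = (201/(785/4))*16 = ((4/785)*201)*16 = (804/785)*16 = 12864/785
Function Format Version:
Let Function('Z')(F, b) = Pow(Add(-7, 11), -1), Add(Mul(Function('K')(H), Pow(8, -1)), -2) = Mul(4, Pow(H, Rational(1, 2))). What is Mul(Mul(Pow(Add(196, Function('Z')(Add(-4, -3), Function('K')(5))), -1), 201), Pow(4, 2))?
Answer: Rational(12864, 785) ≈ 16.387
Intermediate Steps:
Function('K')(H) = Add(16, Mul(32, Pow(H, Rational(1, 2)))) (Function('K')(H) = Add(16, Mul(8, Mul(4, Pow(H, Rational(1, 2))))) = Add(16, Mul(32, Pow(H, Rational(1, 2)))))
Function('Z')(F, b) = Rational(1, 4) (Function('Z')(F, b) = Pow(4, -1) = Rational(1, 4))
Mul(Mul(Pow(Add(196, Function('Z')(Add(-4, -3), Function('K')(5))), -1), 201), Pow(4, 2)) = Mul(Mul(Pow(Add(196, Rational(1, 4)), -1), 201), Pow(4, 2)) = Mul(Mul(Pow(Rational(785, 4), -1), 201), 16) = Mul(Mul(Rational(4, 785), 201), 16) = Mul(Rational(804, 785), 16) = Rational(12864, 785)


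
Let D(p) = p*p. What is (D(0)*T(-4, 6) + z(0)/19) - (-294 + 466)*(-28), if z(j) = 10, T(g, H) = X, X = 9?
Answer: 91514/19 ≈ 4816.5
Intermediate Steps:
T(g, H) = 9
D(p) = p²
(D(0)*T(-4, 6) + z(0)/19) - (-294 + 466)*(-28) = (0²*9 + 10/19) - (-294 + 466)*(-28) = (0*9 + 10*(1/19)) - 172*(-28) = (0 + 10/19) - 1*(-4816) = 10/19 + 4816 = 91514/19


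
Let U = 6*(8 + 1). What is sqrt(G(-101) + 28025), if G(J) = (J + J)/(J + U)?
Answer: sqrt(61916719)/47 ≈ 167.42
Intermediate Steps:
U = 54 (U = 6*9 = 54)
G(J) = 2*J/(54 + J) (G(J) = (J + J)/(J + 54) = (2*J)/(54 + J) = 2*J/(54 + J))
sqrt(G(-101) + 28025) = sqrt(2*(-101)/(54 - 101) + 28025) = sqrt(2*(-101)/(-47) + 28025) = sqrt(2*(-101)*(-1/47) + 28025) = sqrt(202/47 + 28025) = sqrt(1317377/47) = sqrt(61916719)/47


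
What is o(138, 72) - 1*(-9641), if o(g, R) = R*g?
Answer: 19577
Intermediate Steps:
o(138, 72) - 1*(-9641) = 72*138 - 1*(-9641) = 9936 + 9641 = 19577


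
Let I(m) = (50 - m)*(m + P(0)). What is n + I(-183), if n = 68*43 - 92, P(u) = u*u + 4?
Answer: -38875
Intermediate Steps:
P(u) = 4 + u² (P(u) = u² + 4 = 4 + u²)
n = 2832 (n = 2924 - 92 = 2832)
I(m) = (4 + m)*(50 - m) (I(m) = (50 - m)*(m + (4 + 0²)) = (50 - m)*(m + (4 + 0)) = (50 - m)*(m + 4) = (50 - m)*(4 + m) = (4 + m)*(50 - m))
n + I(-183) = 2832 + (200 - 1*(-183)² + 46*(-183)) = 2832 + (200 - 1*33489 - 8418) = 2832 + (200 - 33489 - 8418) = 2832 - 41707 = -38875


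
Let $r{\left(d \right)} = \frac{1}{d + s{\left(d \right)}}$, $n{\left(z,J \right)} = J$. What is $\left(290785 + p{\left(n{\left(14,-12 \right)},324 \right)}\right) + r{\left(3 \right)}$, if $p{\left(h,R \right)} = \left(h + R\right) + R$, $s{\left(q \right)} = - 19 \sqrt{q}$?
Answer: $\frac{104328717}{358} - \frac{19 \sqrt{3}}{1074} \approx 2.9142 \cdot 10^{5}$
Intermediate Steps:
$p{\left(h,R \right)} = h + 2 R$ ($p{\left(h,R \right)} = \left(R + h\right) + R = h + 2 R$)
$r{\left(d \right)} = \frac{1}{d - 19 \sqrt{d}}$
$\left(290785 + p{\left(n{\left(14,-12 \right)},324 \right)}\right) + r{\left(3 \right)} = \left(290785 + \left(-12 + 2 \cdot 324\right)\right) + \frac{1}{3 - 19 \sqrt{3}} = \left(290785 + \left(-12 + 648\right)\right) + \frac{1}{3 - 19 \sqrt{3}} = \left(290785 + 636\right) + \frac{1}{3 - 19 \sqrt{3}} = 291421 + \frac{1}{3 - 19 \sqrt{3}}$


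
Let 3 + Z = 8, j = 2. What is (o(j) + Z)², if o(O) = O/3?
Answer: 289/9 ≈ 32.111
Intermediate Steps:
Z = 5 (Z = -3 + 8 = 5)
o(O) = O/3 (o(O) = O*(⅓) = O/3)
(o(j) + Z)² = ((⅓)*2 + 5)² = (⅔ + 5)² = (17/3)² = 289/9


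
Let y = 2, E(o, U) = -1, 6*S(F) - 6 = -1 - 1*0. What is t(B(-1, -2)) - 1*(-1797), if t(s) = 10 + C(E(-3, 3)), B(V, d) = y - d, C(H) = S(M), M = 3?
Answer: 10847/6 ≈ 1807.8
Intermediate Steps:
S(F) = ⅚ (S(F) = 1 + (-1 - 1*0)/6 = 1 + (-1 + 0)/6 = 1 + (⅙)*(-1) = 1 - ⅙ = ⅚)
C(H) = ⅚
B(V, d) = 2 - d
t(s) = 65/6 (t(s) = 10 + ⅚ = 65/6)
t(B(-1, -2)) - 1*(-1797) = 65/6 - 1*(-1797) = 65/6 + 1797 = 10847/6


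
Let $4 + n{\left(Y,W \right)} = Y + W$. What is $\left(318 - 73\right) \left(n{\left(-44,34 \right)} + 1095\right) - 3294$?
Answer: $261551$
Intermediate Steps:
$n{\left(Y,W \right)} = -4 + W + Y$ ($n{\left(Y,W \right)} = -4 + \left(Y + W\right) = -4 + \left(W + Y\right) = -4 + W + Y$)
$\left(318 - 73\right) \left(n{\left(-44,34 \right)} + 1095\right) - 3294 = \left(318 - 73\right) \left(\left(-4 + 34 - 44\right) + 1095\right) - 3294 = 245 \left(-14 + 1095\right) - 3294 = 245 \cdot 1081 - 3294 = 264845 - 3294 = 261551$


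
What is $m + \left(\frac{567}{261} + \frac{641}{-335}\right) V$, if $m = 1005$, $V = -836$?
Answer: $\frac{7660199}{9715} \approx 788.49$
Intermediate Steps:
$m + \left(\frac{567}{261} + \frac{641}{-335}\right) V = 1005 + \left(\frac{567}{261} + \frac{641}{-335}\right) \left(-836\right) = 1005 + \left(567 \cdot \frac{1}{261} + 641 \left(- \frac{1}{335}\right)\right) \left(-836\right) = 1005 + \left(\frac{63}{29} - \frac{641}{335}\right) \left(-836\right) = 1005 + \frac{2516}{9715} \left(-836\right) = 1005 - \frac{2103376}{9715} = \frac{7660199}{9715}$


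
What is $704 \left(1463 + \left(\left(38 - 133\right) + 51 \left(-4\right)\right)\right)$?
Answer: $819456$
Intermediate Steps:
$704 \left(1463 + \left(\left(38 - 133\right) + 51 \left(-4\right)\right)\right) = 704 \left(1463 - 299\right) = 704 \cdot 1164 = 819456$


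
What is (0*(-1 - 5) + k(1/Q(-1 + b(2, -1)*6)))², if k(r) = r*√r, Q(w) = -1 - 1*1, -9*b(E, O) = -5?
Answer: -⅛ ≈ -0.12500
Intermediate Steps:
b(E, O) = 5/9 (b(E, O) = -⅑*(-5) = 5/9)
Q(w) = -2 (Q(w) = -1 - 1 = -2)
k(r) = r^(3/2)
(0*(-1 - 5) + k(1/Q(-1 + b(2, -1)*6)))² = (0*(-1 - 5) + (1/(-2))^(3/2))² = (0*(-6) + (-½)^(3/2))² = (0 - I*√2/4)² = (-I*√2/4)² = -⅛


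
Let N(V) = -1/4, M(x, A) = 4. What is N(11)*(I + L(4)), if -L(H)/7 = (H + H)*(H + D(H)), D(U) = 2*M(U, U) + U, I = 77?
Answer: 819/4 ≈ 204.75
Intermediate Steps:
D(U) = 8 + U (D(U) = 2*4 + U = 8 + U)
N(V) = -¼ (N(V) = -1*¼ = -¼)
L(H) = -14*H*(8 + 2*H) (L(H) = -7*(H + H)*(H + (8 + H)) = -7*2*H*(8 + 2*H) = -14*H*(8 + 2*H))
N(11)*(I + L(4)) = -(77 - 28*4*(4 + 4))/4 = -(77 - 28*4*8)/4 = -(77 - 896)/4 = -¼*(-819) = 819/4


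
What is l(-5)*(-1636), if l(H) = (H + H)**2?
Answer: -163600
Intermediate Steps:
l(H) = 4*H**2 (l(H) = (2*H)**2 = 4*H**2)
l(-5)*(-1636) = (4*(-5)**2)*(-1636) = (4*25)*(-1636) = 100*(-1636) = -163600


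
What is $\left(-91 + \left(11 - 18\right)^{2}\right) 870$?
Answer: $-36540$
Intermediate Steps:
$\left(-91 + \left(11 - 18\right)^{2}\right) 870 = \left(-91 + \left(-7\right)^{2}\right) 870 = \left(-91 + 49\right) 870 = \left(-42\right) 870 = -36540$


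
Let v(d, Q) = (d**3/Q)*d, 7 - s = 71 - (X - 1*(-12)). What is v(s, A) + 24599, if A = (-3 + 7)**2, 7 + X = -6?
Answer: 18244209/16 ≈ 1.1403e+6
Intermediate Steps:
X = -13 (X = -7 - 6 = -13)
A = 16 (A = 4**2 = 16)
s = -65 (s = 7 - (71 - (-13 - 1*(-12))) = 7 - (71 - (-13 + 12)) = 7 - (71 - 1*(-1)) = 7 - (71 + 1) = 7 - 1*72 = 7 - 72 = -65)
v(d, Q) = d**4/Q (v(d, Q) = (d**3/Q)*d = d**4/Q)
v(s, A) + 24599 = (-65)**4/16 + 24599 = (1/16)*17850625 + 24599 = 17850625/16 + 24599 = 18244209/16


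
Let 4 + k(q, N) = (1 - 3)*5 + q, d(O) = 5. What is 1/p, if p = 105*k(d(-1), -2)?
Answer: -1/945 ≈ -0.0010582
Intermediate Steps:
k(q, N) = -14 + q (k(q, N) = -4 + ((1 - 3)*5 + q) = -4 + (-2*5 + q) = -4 + (-10 + q) = -14 + q)
p = -945 (p = 105*(-14 + 5) = 105*(-9) = -945)
1/p = 1/(-945) = -1/945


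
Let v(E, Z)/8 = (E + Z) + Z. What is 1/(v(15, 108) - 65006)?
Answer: -1/63158 ≈ -1.5833e-5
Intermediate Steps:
v(E, Z) = 8*E + 16*Z (v(E, Z) = 8*((E + Z) + Z) = 8*(E + 2*Z) = 8*E + 16*Z)
1/(v(15, 108) - 65006) = 1/((8*15 + 16*108) - 65006) = 1/((120 + 1728) - 65006) = 1/(1848 - 65006) = 1/(-63158) = -1/63158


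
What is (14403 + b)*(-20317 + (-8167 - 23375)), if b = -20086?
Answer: 294714697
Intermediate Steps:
(14403 + b)*(-20317 + (-8167 - 23375)) = (14403 - 20086)*(-20317 + (-8167 - 23375)) = -5683*(-20317 - 31542) = -5683*(-51859) = 294714697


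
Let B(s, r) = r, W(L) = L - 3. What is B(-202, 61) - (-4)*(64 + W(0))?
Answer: 305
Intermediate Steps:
W(L) = -3 + L
B(-202, 61) - (-4)*(64 + W(0)) = 61 - (-4)*(64 + (-3 + 0)) = 61 - (-4)*(64 - 3) = 61 - (-4)*61 = 61 - 1*(-244) = 61 + 244 = 305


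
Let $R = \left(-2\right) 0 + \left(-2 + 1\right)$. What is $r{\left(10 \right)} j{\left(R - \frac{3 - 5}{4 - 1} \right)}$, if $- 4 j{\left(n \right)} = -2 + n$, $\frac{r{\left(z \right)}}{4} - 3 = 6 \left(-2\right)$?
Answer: $-21$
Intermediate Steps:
$R = -1$ ($R = 0 - 1 = -1$)
$r{\left(z \right)} = -36$ ($r{\left(z \right)} = 12 + 4 \cdot 6 \left(-2\right) = 12 + 4 \left(-12\right) = 12 - 48 = -36$)
$j{\left(n \right)} = \frac{1}{2} - \frac{n}{4}$ ($j{\left(n \right)} = - \frac{-2 + n}{4} = \frac{1}{2} - \frac{n}{4}$)
$r{\left(10 \right)} j{\left(R - \frac{3 - 5}{4 - 1} \right)} = - 36 \left(\frac{1}{2} - \frac{-1 - \frac{3 - 5}{4 - 1}}{4}\right) = - 36 \left(\frac{1}{2} - \frac{-1 - - \frac{2}{3}}{4}\right) = - 36 \left(\frac{1}{2} - \frac{-1 + \frac{2}{3}}{4}\right) = - 36 \left(\frac{1}{2} - - \frac{1}{12}\right) = - 36 \left(\frac{1}{2} + \frac{1}{12}\right) = \left(-36\right) \frac{7}{12} = -21$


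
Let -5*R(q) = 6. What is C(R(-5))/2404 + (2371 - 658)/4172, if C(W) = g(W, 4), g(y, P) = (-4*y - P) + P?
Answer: 5172597/12536860 ≈ 0.41259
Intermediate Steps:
R(q) = -6/5 (R(q) = -1/5*6 = -6/5)
g(y, P) = -4*y (g(y, P) = (-P - 4*y) + P = -4*y)
C(W) = -4*W
C(R(-5))/2404 + (2371 - 658)/4172 = -4*(-6/5)/2404 + (2371 - 658)/4172 = (24/5)*(1/2404) + 1713*(1/4172) = 6/3005 + 1713/4172 = 5172597/12536860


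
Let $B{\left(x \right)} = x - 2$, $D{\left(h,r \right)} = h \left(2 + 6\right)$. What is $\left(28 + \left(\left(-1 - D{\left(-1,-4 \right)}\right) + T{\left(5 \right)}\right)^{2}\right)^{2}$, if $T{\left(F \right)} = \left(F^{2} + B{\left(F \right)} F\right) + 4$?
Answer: $6911641$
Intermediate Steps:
$D{\left(h,r \right)} = 8 h$ ($D{\left(h,r \right)} = h 8 = 8 h$)
$B{\left(x \right)} = -2 + x$ ($B{\left(x \right)} = x - 2 = -2 + x$)
$T{\left(F \right)} = 4 + F^{2} + F \left(-2 + F\right)$ ($T{\left(F \right)} = \left(F^{2} + \left(-2 + F\right) F\right) + 4 = \left(F^{2} + F \left(-2 + F\right)\right) + 4 = 4 + F^{2} + F \left(-2 + F\right)$)
$\left(28 + \left(\left(-1 - D{\left(-1,-4 \right)}\right) + T{\left(5 \right)}\right)^{2}\right)^{2} = \left(28 + \left(\left(-1 - 8 \left(-1\right)\right) + \left(4 - 10 + 2 \cdot 5^{2}\right)\right)^{2}\right)^{2} = \left(28 + \left(\left(-1 - -8\right) + \left(4 - 10 + 2 \cdot 25\right)\right)^{2}\right)^{2} = \left(28 + \left(\left(-1 + 8\right) + \left(4 - 10 + 50\right)\right)^{2}\right)^{2} = \left(28 + \left(7 + 44\right)^{2}\right)^{2} = \left(28 + 51^{2}\right)^{2} = \left(28 + 2601\right)^{2} = 2629^{2} = 6911641$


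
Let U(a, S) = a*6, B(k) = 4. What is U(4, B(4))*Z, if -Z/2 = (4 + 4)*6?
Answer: -2304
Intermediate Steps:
U(a, S) = 6*a
Z = -96 (Z = -2*(4 + 4)*6 = -16*6 = -2*48 = -96)
U(4, B(4))*Z = (6*4)*(-96) = 24*(-96) = -2304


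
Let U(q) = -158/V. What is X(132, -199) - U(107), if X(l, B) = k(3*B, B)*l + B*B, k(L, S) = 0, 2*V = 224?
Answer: 2217735/56 ≈ 39602.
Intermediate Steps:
V = 112 (V = (½)*224 = 112)
U(q) = -79/56 (U(q) = -158/112 = -158*1/112 = -79/56)
X(l, B) = B² (X(l, B) = 0*l + B*B = 0 + B² = B²)
X(132, -199) - U(107) = (-199)² - 1*(-79/56) = 39601 + 79/56 = 2217735/56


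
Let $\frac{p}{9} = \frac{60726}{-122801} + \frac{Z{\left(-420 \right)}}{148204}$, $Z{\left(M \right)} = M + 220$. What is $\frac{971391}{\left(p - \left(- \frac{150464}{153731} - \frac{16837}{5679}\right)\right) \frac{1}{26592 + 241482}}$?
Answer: $- \frac{147769868989592150549780550438}{294615521735531609} \approx -5.0157 \cdot 10^{11}$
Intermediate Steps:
$Z{\left(M \right)} = 220 + M$
$p = - \frac{2900698812}{649985693}$ ($p = 9 \left(\frac{60726}{-122801} + \frac{220 - 420}{148204}\right) = 9 \left(60726 \left(- \frac{1}{122801}\right) - \frac{50}{37051}\right) = 9 \left(- \frac{60726}{122801} - \frac{50}{37051}\right) = 9 \left(- \frac{322299868}{649985693}\right) = - \frac{2900698812}{649985693} \approx -4.4627$)
$\frac{971391}{\left(p - \left(- \frac{150464}{153731} - \frac{16837}{5679}\right)\right) \frac{1}{26592 + 241482}} = \frac{971391}{\left(- \frac{2900698812}{649985693} - \left(- \frac{150464}{153731} - \frac{16837}{5679}\right)\right) \frac{1}{26592 + 241482}} = \frac{971391}{\left(- \frac{2900698812}{649985693} - - \frac{3442853903}{873038349}\right) \frac{1}{268074}} = \frac{971391}{\left(- \frac{2900698812}{649985693} + \left(\frac{16837}{5679} + \frac{150464}{153731}\right)\right) \frac{1}{268074}} = \frac{971391}{\left(- \frac{2900698812}{649985693} + \frac{3442853903}{873038349}\right) \frac{1}{268074}} = \frac{971391}{\left(- \frac{294615521735531609}{567462436290340857}\right) \frac{1}{268074}} = \frac{971391}{- \frac{294615521735531609}{152121925146096834899418}} = 971391 \left(- \frac{152121925146096834899418}{294615521735531609}\right) = - \frac{147769868989592150549780550438}{294615521735531609}$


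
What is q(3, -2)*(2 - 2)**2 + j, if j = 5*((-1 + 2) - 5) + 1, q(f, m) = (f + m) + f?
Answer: -19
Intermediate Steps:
q(f, m) = m + 2*f
j = -19 (j = 5*(1 - 5) + 1 = 5*(-4) + 1 = -20 + 1 = -19)
q(3, -2)*(2 - 2)**2 + j = (-2 + 2*3)*(2 - 2)**2 - 19 = (-2 + 6)*0**2 - 19 = 4*0 - 19 = 0 - 19 = -19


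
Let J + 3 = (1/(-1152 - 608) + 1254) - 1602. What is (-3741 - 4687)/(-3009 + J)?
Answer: 14833280/5913601 ≈ 2.5083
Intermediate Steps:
J = -617761/1760 (J = -3 + ((1/(-1152 - 608) + 1254) - 1602) = -3 + ((1/(-1760) + 1254) - 1602) = -3 + ((-1/1760 + 1254) - 1602) = -3 + (2207039/1760 - 1602) = -3 - 612481/1760 = -617761/1760 ≈ -351.00)
(-3741 - 4687)/(-3009 + J) = (-3741 - 4687)/(-3009 - 617761/1760) = -8428/(-5913601/1760) = -8428*(-1760/5913601) = 14833280/5913601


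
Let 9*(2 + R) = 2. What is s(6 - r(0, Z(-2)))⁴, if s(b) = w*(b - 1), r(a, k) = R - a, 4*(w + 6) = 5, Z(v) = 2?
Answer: 1804403844961/1679616 ≈ 1.0743e+6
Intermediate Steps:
R = -16/9 (R = -2 + (⅑)*2 = -2 + 2/9 = -16/9 ≈ -1.7778)
w = -19/4 (w = -6 + (¼)*5 = -6 + 5/4 = -19/4 ≈ -4.7500)
r(a, k) = -16/9 - a
s(b) = 19/4 - 19*b/4 (s(b) = -19*(b - 1)/4 = -19*(-1 + b)/4 = 19/4 - 19*b/4)
s(6 - r(0, Z(-2)))⁴ = (19/4 - 19*(6 - (-16/9 - 1*0))/4)⁴ = (19/4 - 19*(6 - (-16/9 + 0))/4)⁴ = (19/4 - 19*(6 - 1*(-16/9))/4)⁴ = (19/4 - 19*(6 + 16/9)/4)⁴ = (19/4 - 19/4*70/9)⁴ = (19/4 - 665/18)⁴ = (-1159/36)⁴ = 1804403844961/1679616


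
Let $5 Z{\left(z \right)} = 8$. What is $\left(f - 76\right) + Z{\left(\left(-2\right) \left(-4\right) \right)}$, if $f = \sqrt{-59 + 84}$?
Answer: $- \frac{347}{5} \approx -69.4$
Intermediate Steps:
$Z{\left(z \right)} = \frac{8}{5}$ ($Z{\left(z \right)} = \frac{1}{5} \cdot 8 = \frac{8}{5}$)
$f = 5$ ($f = \sqrt{25} = 5$)
$\left(f - 76\right) + Z{\left(\left(-2\right) \left(-4\right) \right)} = \left(5 - 76\right) + \frac{8}{5} = -71 + \frac{8}{5} = - \frac{347}{5}$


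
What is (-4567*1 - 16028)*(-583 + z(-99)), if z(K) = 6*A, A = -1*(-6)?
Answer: 11265465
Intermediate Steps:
A = 6
z(K) = 36 (z(K) = 6*6 = 36)
(-4567*1 - 16028)*(-583 + z(-99)) = (-4567*1 - 16028)*(-583 + 36) = (-4567 - 16028)*(-547) = -20595*(-547) = 11265465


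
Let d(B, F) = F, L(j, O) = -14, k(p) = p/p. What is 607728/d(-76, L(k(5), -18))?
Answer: -303864/7 ≈ -43409.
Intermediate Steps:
k(p) = 1
607728/d(-76, L(k(5), -18)) = 607728/(-14) = 607728*(-1/14) = -303864/7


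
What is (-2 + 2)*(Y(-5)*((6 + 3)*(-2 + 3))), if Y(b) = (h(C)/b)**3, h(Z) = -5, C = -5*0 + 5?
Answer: 0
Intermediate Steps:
C = 5 (C = 0 + 5 = 5)
Y(b) = -125/b**3 (Y(b) = (-5/b)**3 = -125/b**3)
(-2 + 2)*(Y(-5)*((6 + 3)*(-2 + 3))) = (-2 + 2)*((-125/(-5)**3)*((6 + 3)*(-2 + 3))) = 0*((-125*(-1/125))*(9*1)) = 0*(1*9) = 0*9 = 0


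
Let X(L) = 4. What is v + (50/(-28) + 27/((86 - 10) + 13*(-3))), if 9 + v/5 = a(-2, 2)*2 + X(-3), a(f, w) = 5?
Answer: 12403/518 ≈ 23.944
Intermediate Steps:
v = 25 (v = -45 + 5*(5*2 + 4) = -45 + 5*(10 + 4) = -45 + 5*14 = -45 + 70 = 25)
v + (50/(-28) + 27/((86 - 10) + 13*(-3))) = 25 + (50/(-28) + 27/((86 - 10) + 13*(-3))) = 25 + (50*(-1/28) + 27/(76 - 39)) = 25 + (-25/14 + 27/37) = 25 - 547/518 = 12403/518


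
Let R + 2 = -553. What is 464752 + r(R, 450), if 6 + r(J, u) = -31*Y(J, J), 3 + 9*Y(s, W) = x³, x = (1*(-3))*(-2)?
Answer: 1392037/3 ≈ 4.6401e+5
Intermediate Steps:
R = -555 (R = -2 - 553 = -555)
x = 6 (x = -3*(-2) = 6)
Y(s, W) = 71/3 (Y(s, W) = -⅓ + (⅑)*6³ = -⅓ + (⅑)*216 = -⅓ + 24 = 71/3)
r(J, u) = -2219/3 (r(J, u) = -6 - 31*71/3 = -6 - 2201/3 = -2219/3)
464752 + r(R, 450) = 464752 - 2219/3 = 1392037/3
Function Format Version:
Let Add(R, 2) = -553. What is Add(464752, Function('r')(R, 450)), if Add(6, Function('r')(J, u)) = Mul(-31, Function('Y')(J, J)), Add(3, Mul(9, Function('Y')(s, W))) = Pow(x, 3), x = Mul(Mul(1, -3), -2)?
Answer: Rational(1392037, 3) ≈ 4.6401e+5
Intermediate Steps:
R = -555 (R = Add(-2, -553) = -555)
x = 6 (x = Mul(-3, -2) = 6)
Function('Y')(s, W) = Rational(71, 3) (Function('Y')(s, W) = Add(Rational(-1, 3), Mul(Rational(1, 9), Pow(6, 3))) = Add(Rational(-1, 3), Mul(Rational(1, 9), 216)) = Add(Rational(-1, 3), 24) = Rational(71, 3))
Function('r')(J, u) = Rational(-2219, 3) (Function('r')(J, u) = Add(-6, Mul(-31, Rational(71, 3))) = Add(-6, Rational(-2201, 3)) = Rational(-2219, 3))
Add(464752, Function('r')(R, 450)) = Add(464752, Rational(-2219, 3)) = Rational(1392037, 3)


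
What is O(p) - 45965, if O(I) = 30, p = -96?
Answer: -45935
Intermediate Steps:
O(p) - 45965 = 30 - 45965 = -45935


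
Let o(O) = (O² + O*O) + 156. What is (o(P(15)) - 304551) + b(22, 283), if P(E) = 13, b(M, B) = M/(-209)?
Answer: -5777085/19 ≈ -3.0406e+5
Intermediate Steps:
b(M, B) = -M/209 (b(M, B) = M*(-1/209) = -M/209)
o(O) = 156 + 2*O² (o(O) = (O² + O²) + 156 = 2*O² + 156 = 156 + 2*O²)
(o(P(15)) - 304551) + b(22, 283) = ((156 + 2*13²) - 304551) - 1/209*22 = ((156 + 2*169) - 304551) - 2/19 = ((156 + 338) - 304551) - 2/19 = (494 - 304551) - 2/19 = -304057 - 2/19 = -5777085/19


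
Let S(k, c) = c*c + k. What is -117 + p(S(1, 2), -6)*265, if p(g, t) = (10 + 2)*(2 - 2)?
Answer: -117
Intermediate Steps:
S(k, c) = k + c**2 (S(k, c) = c**2 + k = k + c**2)
p(g, t) = 0 (p(g, t) = 12*0 = 0)
-117 + p(S(1, 2), -6)*265 = -117 + 0*265 = -117 + 0 = -117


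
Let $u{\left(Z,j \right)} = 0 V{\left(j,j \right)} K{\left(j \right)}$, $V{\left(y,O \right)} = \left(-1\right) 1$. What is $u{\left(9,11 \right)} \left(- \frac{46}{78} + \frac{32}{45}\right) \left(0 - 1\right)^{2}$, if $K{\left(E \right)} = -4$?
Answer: $0$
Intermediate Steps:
$V{\left(y,O \right)} = -1$
$u{\left(Z,j \right)} = 0$ ($u{\left(Z,j \right)} = 0 \left(-1\right) \left(-4\right) = 0 \left(-4\right) = 0$)
$u{\left(9,11 \right)} \left(- \frac{46}{78} + \frac{32}{45}\right) \left(0 - 1\right)^{2} = 0 \left(- \frac{46}{78} + \frac{32}{45}\right) \left(0 - 1\right)^{2} = 0 \left(\left(-46\right) \frac{1}{78} + 32 \cdot \frac{1}{45}\right) \left(-1\right)^{2} = 0 \left(- \frac{23}{39} + \frac{32}{45}\right) 1 = 0 \cdot \frac{71}{585} \cdot 1 = 0 \cdot 1 = 0$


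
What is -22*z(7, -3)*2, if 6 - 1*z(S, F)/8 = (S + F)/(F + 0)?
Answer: -7744/3 ≈ -2581.3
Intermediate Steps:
z(S, F) = 48 - 8*(F + S)/F (z(S, F) = 48 - 8*(S + F)/(F + 0) = 48 - 8*(F + S)/F)
-22*z(7, -3)*2 = -22*(40 - 8*7/(-3))*2 = -22*(40 - 8*7*(-1/3))*2 = -22*(40 + 56/3)*2 = -22*176/3*2 = -3872/3*2 = -7744/3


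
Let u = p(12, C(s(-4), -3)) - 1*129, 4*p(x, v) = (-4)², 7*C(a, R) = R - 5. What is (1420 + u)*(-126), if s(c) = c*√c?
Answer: -163170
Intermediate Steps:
s(c) = c^(3/2)
C(a, R) = -5/7 + R/7 (C(a, R) = (R - 5)/7 = (-5 + R)/7 = -5/7 + R/7)
p(x, v) = 4 (p(x, v) = (¼)*(-4)² = (¼)*16 = 4)
u = -125 (u = 4 - 1*129 = 4 - 129 = -125)
(1420 + u)*(-126) = (1420 - 125)*(-126) = 1295*(-126) = -163170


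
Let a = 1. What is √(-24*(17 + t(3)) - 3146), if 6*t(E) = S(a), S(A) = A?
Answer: I*√3558 ≈ 59.649*I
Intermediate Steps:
t(E) = ⅙ (t(E) = (⅙)*1 = ⅙)
√(-24*(17 + t(3)) - 3146) = √(-24*(17 + ⅙) - 3146) = √(-24*103/6 - 3146) = √(-412 - 3146) = √(-3558) = I*√3558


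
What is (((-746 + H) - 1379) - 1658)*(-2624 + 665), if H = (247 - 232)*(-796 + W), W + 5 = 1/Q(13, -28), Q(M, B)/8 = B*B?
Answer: 194107595319/6272 ≈ 3.0948e+7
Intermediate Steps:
Q(M, B) = 8*B² (Q(M, B) = 8*(B*B) = 8*B²)
W = -31359/6272 (W = -5 + 1/(8*(-28)²) = -5 + 1/(8*784) = -5 + 1/6272 = -31359/6272 ≈ -4.9998)
H = -75358065/6272 (H = (247 - 232)*(-796 - 31359/6272) = 15*(-5023871/6272) = -75358065/6272 ≈ -12015.)
(((-746 + H) - 1379) - 1658)*(-2624 + 665) = (((-746 - 75358065/6272) - 1379) - 1658)*(-2624 + 665) = ((-80036977/6272 - 1379) - 1658)*(-1959) = (-88686065/6272 - 1658)*(-1959) = -99085041/6272*(-1959) = 194107595319/6272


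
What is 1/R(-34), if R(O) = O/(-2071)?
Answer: 2071/34 ≈ 60.912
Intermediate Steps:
R(O) = -O/2071 (R(O) = O*(-1/2071) = -O/2071)
1/R(-34) = 1/(-1/2071*(-34)) = 1/(34/2071) = 2071/34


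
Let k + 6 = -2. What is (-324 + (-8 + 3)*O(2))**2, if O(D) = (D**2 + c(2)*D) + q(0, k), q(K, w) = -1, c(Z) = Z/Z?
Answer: 121801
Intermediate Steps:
c(Z) = 1
k = -8 (k = -6 - 2 = -8)
O(D) = -1 + D + D**2 (O(D) = (D**2 + 1*D) - 1 = (D**2 + D) - 1 = (D + D**2) - 1 = -1 + D + D**2)
(-324 + (-8 + 3)*O(2))**2 = (-324 + (-8 + 3)*(-1 + 2 + 2**2))**2 = (-324 - 5*(-1 + 2 + 4))**2 = (-324 - 5*5)**2 = (-324 - 25)**2 = (-349)**2 = 121801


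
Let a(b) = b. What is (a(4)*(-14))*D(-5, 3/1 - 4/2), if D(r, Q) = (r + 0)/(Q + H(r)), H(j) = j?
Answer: -70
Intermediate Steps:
D(r, Q) = r/(Q + r) (D(r, Q) = (r + 0)/(Q + r) = r/(Q + r))
(a(4)*(-14))*D(-5, 3/1 - 4/2) = (4*(-14))*(-5/((3/1 - 4/2) - 5)) = -(-280)/((3*1 - 4*½) - 5) = -(-280)/((3 - 2) - 5) = -(-280)/(1 - 5) = -(-280)/(-4) = -(-280)*(-1)/4 = -56*5/4 = -70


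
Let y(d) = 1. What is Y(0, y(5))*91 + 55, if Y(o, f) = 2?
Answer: 237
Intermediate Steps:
Y(0, y(5))*91 + 55 = 2*91 + 55 = 182 + 55 = 237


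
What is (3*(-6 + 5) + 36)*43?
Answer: 1419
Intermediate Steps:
(3*(-6 + 5) + 36)*43 = (3*(-1) + 36)*43 = (-3 + 36)*43 = 33*43 = 1419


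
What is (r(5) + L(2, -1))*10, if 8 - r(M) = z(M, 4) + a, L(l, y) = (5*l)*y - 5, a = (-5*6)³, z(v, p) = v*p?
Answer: 269730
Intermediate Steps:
z(v, p) = p*v
a = -27000 (a = (-30)³ = -27000)
L(l, y) = -5 + 5*l*y (L(l, y) = 5*l*y - 5 = -5 + 5*l*y)
r(M) = 27008 - 4*M (r(M) = 8 - (4*M - 27000) = 8 - (-27000 + 4*M) = 8 + (27000 - 4*M) = 27008 - 4*M)
(r(5) + L(2, -1))*10 = ((27008 - 4*5) + (-5 + 5*2*(-1)))*10 = ((27008 - 20) + (-5 - 10))*10 = (26988 - 15)*10 = 26973*10 = 269730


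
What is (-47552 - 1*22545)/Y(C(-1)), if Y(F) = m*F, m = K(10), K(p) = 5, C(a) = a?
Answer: 70097/5 ≈ 14019.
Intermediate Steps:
m = 5
Y(F) = 5*F
(-47552 - 1*22545)/Y(C(-1)) = (-47552 - 1*22545)/((5*(-1))) = (-47552 - 22545)/(-5) = -70097*(-⅕) = 70097/5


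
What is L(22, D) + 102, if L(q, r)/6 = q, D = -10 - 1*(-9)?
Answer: 234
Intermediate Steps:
D = -1 (D = -10 + 9 = -1)
L(q, r) = 6*q
L(22, D) + 102 = 6*22 + 102 = 132 + 102 = 234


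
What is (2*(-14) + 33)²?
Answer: 25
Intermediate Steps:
(2*(-14) + 33)² = (-28 + 33)² = 5² = 25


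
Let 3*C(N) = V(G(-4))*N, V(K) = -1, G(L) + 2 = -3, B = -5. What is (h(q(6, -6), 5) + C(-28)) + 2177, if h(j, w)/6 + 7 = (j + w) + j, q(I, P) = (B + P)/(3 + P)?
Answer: 6655/3 ≈ 2218.3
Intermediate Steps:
G(L) = -5 (G(L) = -2 - 3 = -5)
q(I, P) = (-5 + P)/(3 + P)
h(j, w) = -42 + 6*w + 12*j (h(j, w) = -42 + 6*((j + w) + j) = -42 + 6*(w + 2*j) = -42 + (6*w + 12*j) = -42 + 6*w + 12*j)
C(N) = -N/3 (C(N) = (-N)/3 = -N/3)
(h(q(6, -6), 5) + C(-28)) + 2177 = ((-42 + 6*5 + 12*((-5 - 6)/(3 - 6))) - 1/3*(-28)) + 2177 = ((-42 + 30 + 12*(-11/(-3))) + 28/3) + 2177 = ((-42 + 30 + 12*(-1/3*(-11))) + 28/3) + 2177 = ((-42 + 30 + 12*(11/3)) + 28/3) + 2177 = ((-42 + 30 + 44) + 28/3) + 2177 = (32 + 28/3) + 2177 = 124/3 + 2177 = 6655/3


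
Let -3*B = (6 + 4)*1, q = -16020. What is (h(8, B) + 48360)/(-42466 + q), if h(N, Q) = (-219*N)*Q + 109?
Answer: -54309/58486 ≈ -0.92858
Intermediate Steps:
B = -10/3 (B = -(6 + 4)/3 = -10/3 ≈ -3.3333)
h(N, Q) = 109 - 219*N*Q (h(N, Q) = -219*N*Q + 109 = 109 - 219*N*Q)
(h(8, B) + 48360)/(-42466 + q) = ((109 - 219*8*(-10/3)) + 48360)/(-42466 - 16020) = ((109 + 5840) + 48360)/(-58486) = (5949 + 48360)*(-1/58486) = 54309*(-1/58486) = -54309/58486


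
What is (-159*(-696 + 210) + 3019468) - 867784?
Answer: 2228958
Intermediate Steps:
(-159*(-696 + 210) + 3019468) - 867784 = (-159*(-486) + 3019468) - 867784 = (77274 + 3019468) - 867784 = 3096742 - 867784 = 2228958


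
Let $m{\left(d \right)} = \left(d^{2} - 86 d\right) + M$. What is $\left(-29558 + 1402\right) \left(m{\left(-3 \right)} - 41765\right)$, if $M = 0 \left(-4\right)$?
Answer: $1168417688$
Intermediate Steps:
$M = 0$
$m{\left(d \right)} = d^{2} - 86 d$ ($m{\left(d \right)} = \left(d^{2} - 86 d\right) + 0 = d^{2} - 86 d$)
$\left(-29558 + 1402\right) \left(m{\left(-3 \right)} - 41765\right) = \left(-29558 + 1402\right) \left(- 3 \left(-86 - 3\right) - 41765\right) = - 28156 \left(\left(-3\right) \left(-89\right) - 41765\right) = - 28156 \left(267 - 41765\right) = \left(-28156\right) \left(-41498\right) = 1168417688$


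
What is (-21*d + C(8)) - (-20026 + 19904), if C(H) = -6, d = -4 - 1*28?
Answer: 788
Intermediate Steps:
d = -32 (d = -4 - 28 = -32)
(-21*d + C(8)) - (-20026 + 19904) = (-21*(-32) - 6) - (-20026 + 19904) = (672 - 6) - 1*(-122) = 666 + 122 = 788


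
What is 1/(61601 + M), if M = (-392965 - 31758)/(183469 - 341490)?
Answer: 158021/9734676344 ≈ 1.6233e-5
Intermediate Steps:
M = 424723/158021 (M = -424723/(-158021) = -424723*(-1/158021) = 424723/158021 ≈ 2.6878)
1/(61601 + M) = 1/(61601 + 424723/158021) = 1/(9734676344/158021) = 158021/9734676344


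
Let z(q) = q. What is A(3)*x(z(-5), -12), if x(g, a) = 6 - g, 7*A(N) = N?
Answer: 33/7 ≈ 4.7143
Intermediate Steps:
A(N) = N/7
A(3)*x(z(-5), -12) = ((⅐)*3)*(6 - 1*(-5)) = 3*(6 + 5)/7 = (3/7)*11 = 33/7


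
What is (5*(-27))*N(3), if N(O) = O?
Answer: -405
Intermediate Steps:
(5*(-27))*N(3) = (5*(-27))*3 = -135*3 = -405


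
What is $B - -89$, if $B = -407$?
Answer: $-318$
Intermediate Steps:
$B - -89 = -407 - -89 = -407 + 89 = -318$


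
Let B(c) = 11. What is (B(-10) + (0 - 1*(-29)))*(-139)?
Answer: -5560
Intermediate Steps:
(B(-10) + (0 - 1*(-29)))*(-139) = (11 + (0 - 1*(-29)))*(-139) = (11 + (0 + 29))*(-139) = (11 + 29)*(-139) = 40*(-139) = -5560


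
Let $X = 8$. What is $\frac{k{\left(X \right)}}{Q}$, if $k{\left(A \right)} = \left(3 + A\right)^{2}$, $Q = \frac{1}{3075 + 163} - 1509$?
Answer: $- \frac{391798}{4886141} \approx -0.080186$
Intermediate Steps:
$Q = - \frac{4886141}{3238}$ ($Q = \frac{1}{3238} - 1509 = - \frac{4886141}{3238} \approx -1509.0$)
$\frac{k{\left(X \right)}}{Q} = \frac{\left(3 + 8\right)^{2}}{- \frac{4886141}{3238}} = 11^{2} \left(- \frac{3238}{4886141}\right) = 121 \left(- \frac{3238}{4886141}\right) = - \frac{391798}{4886141}$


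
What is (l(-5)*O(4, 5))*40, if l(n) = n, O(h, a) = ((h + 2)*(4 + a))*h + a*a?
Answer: -48200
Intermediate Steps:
O(h, a) = a² + h*(2 + h)*(4 + a) (O(h, a) = ((2 + h)*(4 + a))*h + a² = h*(2 + h)*(4 + a) + a² = a² + h*(2 + h)*(4 + a))
(l(-5)*O(4, 5))*40 = -5*(5² + 4*4² + 8*4 + 5*4² + 2*5*4)*40 = -5*(25 + 4*16 + 32 + 5*16 + 40)*40 = -5*(25 + 64 + 32 + 80 + 40)*40 = -5*241*40 = -1205*40 = -48200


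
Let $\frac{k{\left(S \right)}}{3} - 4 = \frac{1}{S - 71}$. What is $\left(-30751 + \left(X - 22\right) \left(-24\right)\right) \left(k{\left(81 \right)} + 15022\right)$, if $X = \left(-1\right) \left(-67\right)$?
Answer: $- \frac{4785568033}{10} \approx -4.7856 \cdot 10^{8}$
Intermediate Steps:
$k{\left(S \right)} = 12 + \frac{3}{-71 + S}$ ($k{\left(S \right)} = 12 + \frac{3}{S - 71} = 12 + \frac{3}{-71 + S}$)
$X = 67$
$\left(-30751 + \left(X - 22\right) \left(-24\right)\right) \left(k{\left(81 \right)} + 15022\right) = \left(-30751 + \left(67 - 22\right) \left(-24\right)\right) \left(\frac{3 \left(-283 + 4 \cdot 81\right)}{-71 + 81} + 15022\right) = \left(-30751 + 45 \left(-24\right)\right) \left(\frac{3 \left(-283 + 324\right)}{10} + 15022\right) = \left(-30751 - 1080\right) \left(3 \cdot \frac{1}{10} \cdot 41 + 15022\right) = - 31831 \left(\frac{123}{10} + 15022\right) = \left(-31831\right) \frac{150343}{10} = - \frac{4785568033}{10}$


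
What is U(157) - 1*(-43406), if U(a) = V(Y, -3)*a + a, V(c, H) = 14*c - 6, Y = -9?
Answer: 22839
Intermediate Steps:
V(c, H) = -6 + 14*c
U(a) = -131*a (U(a) = (-6 + 14*(-9))*a + a = (-6 - 126)*a + a = -132*a + a = -131*a)
U(157) - 1*(-43406) = -131*157 - 1*(-43406) = -20567 + 43406 = 22839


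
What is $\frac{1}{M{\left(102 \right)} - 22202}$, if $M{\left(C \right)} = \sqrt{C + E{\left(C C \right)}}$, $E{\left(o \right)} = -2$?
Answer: $- \frac{1}{22192} \approx -4.5061 \cdot 10^{-5}$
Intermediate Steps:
$M{\left(C \right)} = \sqrt{-2 + C}$ ($M{\left(C \right)} = \sqrt{C - 2} = \sqrt{-2 + C}$)
$\frac{1}{M{\left(102 \right)} - 22202} = \frac{1}{\sqrt{-2 + 102} - 22202} = \frac{1}{\sqrt{100} - 22202} = \frac{1}{10 - 22202} = \frac{1}{-22192} = - \frac{1}{22192}$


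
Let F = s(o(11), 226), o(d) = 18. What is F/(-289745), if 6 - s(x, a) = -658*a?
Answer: -148714/289745 ≈ -0.51326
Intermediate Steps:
s(x, a) = 6 + 658*a (s(x, a) = 6 - (-658)*a = 6 + 658*a)
F = 148714 (F = 6 + 658*226 = 6 + 148708 = 148714)
F/(-289745) = 148714/(-289745) = 148714*(-1/289745) = -148714/289745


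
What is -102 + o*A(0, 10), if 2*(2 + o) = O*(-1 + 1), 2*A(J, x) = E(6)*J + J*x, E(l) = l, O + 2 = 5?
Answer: -102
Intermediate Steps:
O = 3 (O = -2 + 5 = 3)
A(J, x) = 3*J + J*x/2 (A(J, x) = (6*J + J*x)/2 = 3*J + J*x/2)
o = -2 (o = -2 + (3*(-1 + 1))/2 = -2 + (3*0)/2 = -2 + (½)*0 = -2 + 0 = -2)
-102 + o*A(0, 10) = -102 - 0*(6 + 10) = -102 - 0*16 = -102 - 2*0 = -102 + 0 = -102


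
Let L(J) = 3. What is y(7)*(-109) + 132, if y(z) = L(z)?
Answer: -195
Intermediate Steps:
y(z) = 3
y(7)*(-109) + 132 = 3*(-109) + 132 = -327 + 132 = -195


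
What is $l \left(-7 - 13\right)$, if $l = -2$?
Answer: $40$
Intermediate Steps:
$l \left(-7 - 13\right) = - 2 \left(-7 - 13\right) = \left(-2\right) \left(-20\right) = 40$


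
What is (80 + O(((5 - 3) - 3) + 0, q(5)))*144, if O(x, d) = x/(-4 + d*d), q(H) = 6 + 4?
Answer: 23037/2 ≈ 11519.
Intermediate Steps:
q(H) = 10
O(x, d) = x/(-4 + d**2)
(80 + O(((5 - 3) - 3) + 0, q(5)))*144 = (80 + (((5 - 3) - 3) + 0)/(-4 + 10**2))*144 = (80 + ((2 - 3) + 0)/(-4 + 100))*144 = (80 + (-1 + 0)/96)*144 = (80 - 1*1/96)*144 = (80 - 1/96)*144 = (7679/96)*144 = 23037/2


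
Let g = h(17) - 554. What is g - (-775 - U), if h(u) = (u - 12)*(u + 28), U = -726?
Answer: -280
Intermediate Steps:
h(u) = (-12 + u)*(28 + u)
g = -329 (g = (-336 + 17² + 16*17) - 554 = (-336 + 289 + 272) - 554 = 225 - 554 = -329)
g - (-775 - U) = -329 - (-775 - 1*(-726)) = -329 - (-775 + 726) = -329 - 1*(-49) = -329 + 49 = -280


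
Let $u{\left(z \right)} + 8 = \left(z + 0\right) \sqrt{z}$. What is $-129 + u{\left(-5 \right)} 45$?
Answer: $-489 - 225 i \sqrt{5} \approx -489.0 - 503.12 i$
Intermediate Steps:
$u{\left(z \right)} = -8 + z^{\frac{3}{2}}$ ($u{\left(z \right)} = -8 + \left(z + 0\right) \sqrt{z} = -8 + z \sqrt{z} = -8 + z^{\frac{3}{2}}$)
$-129 + u{\left(-5 \right)} 45 = -129 + \left(-8 + \left(-5\right)^{\frac{3}{2}}\right) 45 = -129 + \left(-8 - 5 i \sqrt{5}\right) 45 = -129 - \left(360 + 225 i \sqrt{5}\right) = -489 - 225 i \sqrt{5}$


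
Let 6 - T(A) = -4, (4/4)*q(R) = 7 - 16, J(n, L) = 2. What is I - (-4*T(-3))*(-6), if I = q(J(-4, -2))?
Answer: -249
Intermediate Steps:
q(R) = -9 (q(R) = 7 - 16 = -9)
T(A) = 10 (T(A) = 6 - 1*(-4) = 6 + 4 = 10)
I = -9
I - (-4*T(-3))*(-6) = -9 - (-4*10)*(-6) = -9 - (-40)*(-6) = -9 - 1*240 = -9 - 240 = -249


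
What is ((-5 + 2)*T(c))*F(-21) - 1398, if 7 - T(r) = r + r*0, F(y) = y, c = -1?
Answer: -894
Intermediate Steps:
T(r) = 7 - r (T(r) = 7 - (r + r*0) = 7 - (r + 0) = 7 - r)
((-5 + 2)*T(c))*F(-21) - 1398 = ((-5 + 2)*(7 - 1*(-1)))*(-21) - 1398 = -3*(7 + 1)*(-21) - 1398 = -3*8*(-21) - 1398 = -24*(-21) - 1398 = 504 - 1398 = -894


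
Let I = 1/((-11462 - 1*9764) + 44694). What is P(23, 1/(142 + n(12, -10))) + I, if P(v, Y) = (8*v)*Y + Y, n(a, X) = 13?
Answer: 868347/727508 ≈ 1.1936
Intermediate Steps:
I = 1/23468 (I = 1/((-11462 - 9764) + 44694) = 1/(-21226 + 44694) = 1/23468 ≈ 4.2611e-5)
P(v, Y) = Y + 8*Y*v (P(v, Y) = 8*Y*v + Y = Y + 8*Y*v)
P(23, 1/(142 + n(12, -10))) + I = (1 + 8*23)/(142 + 13) + 1/23468 = (1 + 184)/155 + 1/23468 = (1/155)*185 + 1/23468 = 37/31 + 1/23468 = 868347/727508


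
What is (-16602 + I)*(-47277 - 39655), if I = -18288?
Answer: 3033057480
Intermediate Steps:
(-16602 + I)*(-47277 - 39655) = (-16602 - 18288)*(-47277 - 39655) = -34890*(-86932) = 3033057480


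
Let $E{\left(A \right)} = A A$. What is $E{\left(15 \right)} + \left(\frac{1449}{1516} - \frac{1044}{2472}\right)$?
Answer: $\frac{35216601}{156148} \approx 225.53$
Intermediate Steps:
$E{\left(A \right)} = A^{2}$
$E{\left(15 \right)} + \left(\frac{1449}{1516} - \frac{1044}{2472}\right) = 15^{2} + \left(\frac{1449}{1516} - \frac{1044}{2472}\right) = 225 + \left(1449 \cdot \frac{1}{1516} - \frac{87}{206}\right) = 225 + \left(\frac{1449}{1516} - \frac{87}{206}\right) = 225 + \frac{83301}{156148} = \frac{35216601}{156148}$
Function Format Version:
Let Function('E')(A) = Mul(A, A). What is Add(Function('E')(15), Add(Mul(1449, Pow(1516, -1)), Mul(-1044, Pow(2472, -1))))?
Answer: Rational(35216601, 156148) ≈ 225.53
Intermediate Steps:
Function('E')(A) = Pow(A, 2)
Add(Function('E')(15), Add(Mul(1449, Pow(1516, -1)), Mul(-1044, Pow(2472, -1)))) = Add(Pow(15, 2), Add(Mul(1449, Pow(1516, -1)), Mul(-1044, Pow(2472, -1)))) = Add(225, Add(Mul(1449, Rational(1, 1516)), Mul(-1044, Rational(1, 2472)))) = Add(225, Add(Rational(1449, 1516), Rational(-87, 206))) = Add(225, Rational(83301, 156148)) = Rational(35216601, 156148)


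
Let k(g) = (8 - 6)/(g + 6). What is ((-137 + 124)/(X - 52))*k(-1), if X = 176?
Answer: -13/310 ≈ -0.041936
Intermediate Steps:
k(g) = 2/(6 + g)
((-137 + 124)/(X - 52))*k(-1) = ((-137 + 124)/(176 - 52))*(2/(6 - 1)) = (-13/124)*(2/5) = (-13*1/124)*(2*(⅕)) = -13/124*⅖ = -13/310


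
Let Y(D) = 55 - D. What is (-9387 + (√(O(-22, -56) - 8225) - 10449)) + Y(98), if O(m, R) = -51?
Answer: -19879 + 2*I*√2069 ≈ -19879.0 + 90.973*I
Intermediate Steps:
(-9387 + (√(O(-22, -56) - 8225) - 10449)) + Y(98) = (-9387 + (√(-51 - 8225) - 10449)) + (55 - 1*98) = (-9387 + (√(-8276) - 10449)) + (55 - 98) = (-9387 + (2*I*√2069 - 10449)) - 43 = (-9387 + (-10449 + 2*I*√2069)) - 43 = (-19836 + 2*I*√2069) - 43 = -19879 + 2*I*√2069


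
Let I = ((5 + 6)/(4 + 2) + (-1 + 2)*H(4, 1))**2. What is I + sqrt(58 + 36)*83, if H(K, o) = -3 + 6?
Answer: 841/36 + 83*sqrt(94) ≈ 828.08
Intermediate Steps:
H(K, o) = 3
I = 841/36 (I = ((5 + 6)/(4 + 2) + (-1 + 2)*3)**2 = (11/6 + 1*3)**2 = (11*(1/6) + 3)**2 = (11/6 + 3)**2 = (29/6)**2 = 841/36 ≈ 23.361)
I + sqrt(58 + 36)*83 = 841/36 + sqrt(58 + 36)*83 = 841/36 + sqrt(94)*83 = 841/36 + 83*sqrt(94)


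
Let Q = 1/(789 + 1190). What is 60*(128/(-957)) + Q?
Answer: -5065921/631301 ≈ -8.0246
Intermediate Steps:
Q = 1/1979 ≈ 0.00050531
60*(128/(-957)) + Q = 60*(128/(-957)) + 1/1979 = 60*(128*(-1/957)) + 1/1979 = 60*(-128/957) + 1/1979 = -2560/319 + 1/1979 = -5065921/631301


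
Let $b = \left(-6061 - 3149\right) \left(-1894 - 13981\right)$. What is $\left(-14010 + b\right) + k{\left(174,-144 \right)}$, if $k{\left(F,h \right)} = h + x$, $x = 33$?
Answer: $146194629$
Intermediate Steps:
$k{\left(F,h \right)} = 33 + h$ ($k{\left(F,h \right)} = h + 33 = 33 + h$)
$b = 146208750$ ($b = \left(-9210\right) \left(-15875\right) = 146208750$)
$\left(-14010 + b\right) + k{\left(174,-144 \right)} = \left(-14010 + 146208750\right) + \left(33 - 144\right) = 146194740 - 111 = 146194629$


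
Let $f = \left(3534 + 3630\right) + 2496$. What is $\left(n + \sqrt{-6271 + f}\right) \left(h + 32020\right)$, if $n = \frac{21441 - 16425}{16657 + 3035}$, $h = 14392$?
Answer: $\frac{19400216}{1641} + 46412 \sqrt{3389} \approx 2.7137 \cdot 10^{6}$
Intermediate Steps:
$n = \frac{418}{1641}$ ($n = \frac{5016}{19692} = 5016 \cdot \frac{1}{19692} = \frac{418}{1641} \approx 0.25472$)
$f = 9660$ ($f = 7164 + 2496 = 9660$)
$\left(n + \sqrt{-6271 + f}\right) \left(h + 32020\right) = \left(\frac{418}{1641} + \sqrt{-6271 + 9660}\right) \left(14392 + 32020\right) = \left(\frac{418}{1641} + \sqrt{3389}\right) 46412 = \frac{19400216}{1641} + 46412 \sqrt{3389}$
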